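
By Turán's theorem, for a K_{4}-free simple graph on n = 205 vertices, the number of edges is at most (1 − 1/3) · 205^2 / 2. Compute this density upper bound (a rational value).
Turán density bound = (2/3) · 205^2/2 = 42025/3 ≈ 14008.3333

Turán's theorem: ex(n, K_{r+1}) is achieved by the complete r-partite Turán graph T(n, r) with parts as balanced as possible, and is at most (1 − 1/r) · n^2/2. For r = 3, n = 205: the density bound is (2/3) · 42025/2 = 42025/3 ≈ 14008.3333. The integer-valued extremum is e(T(205, 3)) = 14008, which is strictly less than the density bound 42025/3 since 3 ∤ 205 (the parts of T(205, 3) cannot all be equal).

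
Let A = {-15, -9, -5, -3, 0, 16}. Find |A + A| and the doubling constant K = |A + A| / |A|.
K = |A + A| / |A| = 20/6 = 10/3

Enumerate A + A = {a + b : a, b ∈ A}. With |A| = 6, there are |A|^2 = 36 ordered sum pairs; collecting distinct values, A + A = {-30, -24, -20, -18, -15, -14, -12, -10, -9, -8, -6, -5, -3, 0, 1, 7, 11, 13, 16, 32}, so |A + A| = 20. Thus K = 20/6 = 10/3. For comparison, the minimum possible |A + A| over all 6-element sets is 2·6 − 1 = 11 (so min K = 11/6), attained only by arithmetic progressions.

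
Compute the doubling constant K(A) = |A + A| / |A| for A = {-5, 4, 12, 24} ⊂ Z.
K = |A + A| / |A| = 10/4 = 5/2

Enumerate A + A = {a + b : a, b ∈ A}. With |A| = 4, there are |A|^2 = 16 ordered sum pairs; collecting distinct values, A + A = {-10, -1, 7, 8, 16, 19, 24, 28, 36, 48}, so |A + A| = 10. Thus K = 10/4 = 5/2. For comparison, the minimum possible |A + A| over all 4-element sets is 2·4 − 1 = 7 (so min K = 7/4), attained only by arithmetic progressions.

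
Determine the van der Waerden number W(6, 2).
W(6, 2) = 6 + 1 = 7

A 2-term AP is any pair of integers, so a monochromatic 2-AP exists iff some colour is used at least twice. With 6 colours, the colouring i ↦ i on {1, ..., 6} uses each colour once, avoiding any monochromatic pair, so W(6, 2) > 6. For {1, ..., 7}, pigeonhole forces two integers of the same colour, which form a monochromatic 2-AP. Hence W(6, 2) = 7.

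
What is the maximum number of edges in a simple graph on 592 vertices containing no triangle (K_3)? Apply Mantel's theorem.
ex(592, K_3) = ⌊592^2/4⌋ = 87616

Mantel (1907): a triangle-free graph on n vertices has at most ⌊n^2/4⌋ edges, with equality for the complete bipartite graph K_{⌊n/2⌋, ⌈n/2⌉}. For n = 592: ⌊592^2/4⌋ = ⌊350464/4⌋ = 87616. The extremal graph is K_{296, 296}, which has 296·296 = 87616 edges.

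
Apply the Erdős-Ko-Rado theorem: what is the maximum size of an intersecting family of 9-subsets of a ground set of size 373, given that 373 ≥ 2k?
max |F| = C(372, 8) = 8431643758154670

The Erdős-Ko-Rado theorem states: for n ≥ 2k, an intersecting family of k-subsets of an n-element set has size at most C(n − 1, k − 1), with equality for 'star' families {A ⊆ [n] : |A| = k, i ∈ A} (fix an element i). For n = 373, k = 9: C(372, 8) = 8431643758154670.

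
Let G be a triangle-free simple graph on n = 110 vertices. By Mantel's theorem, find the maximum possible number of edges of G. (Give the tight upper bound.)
ex(110, K_3) = ⌊110^2/4⌋ = 3025

Mantel (1907): a triangle-free graph on n vertices has at most ⌊n^2/4⌋ edges, with equality for the complete bipartite graph K_{⌊n/2⌋, ⌈n/2⌉}. For n = 110: ⌊110^2/4⌋ = ⌊12100/4⌋ = 3025. The extremal graph is K_{55, 55}, which has 55·55 = 3025 edges.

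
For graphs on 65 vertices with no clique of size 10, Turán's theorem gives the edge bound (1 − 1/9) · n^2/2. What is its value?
Turán density bound = (8/9) · 65^2/2 = 16900/9 ≈ 1877.7778

Turán's theorem: ex(n, K_{r+1}) is achieved by the complete r-partite Turán graph T(n, r) with parts as balanced as possible, and is at most (1 − 1/r) · n^2/2. For r = 9, n = 65: the density bound is (8/9) · 4225/2 = 16900/9 ≈ 1877.7778. The integer-valued extremum is e(T(65, 9)) = 1877, which is strictly less than the density bound 16900/9 since 9 ∤ 65 (the parts of T(65, 9) cannot all be equal).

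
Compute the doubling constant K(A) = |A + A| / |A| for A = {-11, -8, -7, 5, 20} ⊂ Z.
K = |A + A| / |A| = 15/5 = 3

Enumerate A + A = {a + b : a, b ∈ A}. With |A| = 5, there are |A|^2 = 25 ordered sum pairs; collecting distinct values, A + A = {-22, -19, -18, -16, -15, -14, -6, -3, -2, 9, 10, 12, 13, 25, 40}, so |A + A| = 15. Thus K = 15/5 = 3. For comparison, the minimum possible |A + A| over all 5-element sets is 2·5 − 1 = 9 (so min K = 9/5), attained only by arithmetic progressions.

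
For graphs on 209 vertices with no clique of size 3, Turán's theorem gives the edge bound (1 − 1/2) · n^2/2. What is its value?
Turán density bound = (1/2) · 209^2/2 = 43681/4 ≈ 10920.25

Turán's theorem: ex(n, K_{r+1}) is achieved by the complete r-partite Turán graph T(n, r) with parts as balanced as possible, and is at most (1 − 1/r) · n^2/2. For r = 2, n = 209: the density bound is (1/2) · 43681/2 = 43681/4 ≈ 10920.25. The integer-valued extremum is e(T(209, 2)) = 10920, which is strictly less than the density bound 43681/4 since 2 ∤ 209 (the parts of T(209, 2) cannot all be equal).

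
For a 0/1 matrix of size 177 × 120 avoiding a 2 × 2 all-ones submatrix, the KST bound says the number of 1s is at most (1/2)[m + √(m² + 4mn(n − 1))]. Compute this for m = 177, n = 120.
z(177, 120; 2, 2) ≤ (1/2)[177 + √(177² + 4·177·120·119)] = (1/2)[177 + √10141569] = 1680.7915

Kővári–Sós–Turán: let r_1, ..., r_177 be the row sums and z = Σ r_i the total number of 1s. Each pair of columns can share at most one row with both entries 1 (else a 2×2 all-ones block appears), so Σ_i C(r_i, 2) ≤ C(120, 2) = 7140. By convexity Σ_i C(r_i, 2) ≥ 177·C(z/177, 2) = z(z − 177)/(2·177), giving z² − 177z − 177·120·119 ≤ 0 and hence z ≤ (1/2)[177 + √(31329 + 4·2527560)] = (1/2)[177 + √10141569] ≈ (1/2)(177 + 3184.583) = 1680.7915.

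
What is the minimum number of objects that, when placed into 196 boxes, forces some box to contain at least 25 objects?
n = (25 − 1)·196 + 1 = 4705

By the generalised pigeonhole principle, to guarantee some box contains ≥ r objects we need more than (r − 1) · k objects total. Threshold: n = (r − 1) · k + 1. With r = 25 and k = 196: n = 24 · 196 + 1 = 4704 + 1 = 4705. For n = 4704 = 24 · 196, we can put exactly 24 objects in every box, avoiding 25 in any single one — so 4705 is tight.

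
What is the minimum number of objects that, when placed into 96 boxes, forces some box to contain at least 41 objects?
n = (41 − 1)·96 + 1 = 3841

By the generalised pigeonhole principle, to guarantee some box contains ≥ r objects we need more than (r − 1) · k objects total. Threshold: n = (r − 1) · k + 1. With r = 41 and k = 96: n = 40 · 96 + 1 = 3840 + 1 = 3841. For n = 3840 = 40 · 96, we can put exactly 40 objects in every box, avoiding 41 in any single one — so 3841 is tight.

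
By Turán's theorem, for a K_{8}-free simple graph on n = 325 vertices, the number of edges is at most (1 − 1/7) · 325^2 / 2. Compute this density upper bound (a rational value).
Turán density bound = (6/7) · 325^2/2 = 316875/7 ≈ 45267.8571

Turán's theorem: ex(n, K_{r+1}) is achieved by the complete r-partite Turán graph T(n, r) with parts as balanced as possible, and is at most (1 − 1/r) · n^2/2. For r = 7, n = 325: the density bound is (6/7) · 105625/2 = 316875/7 ≈ 45267.8571. The integer-valued extremum is e(T(325, 7)) = 45267, which is strictly less than the density bound 316875/7 since 7 ∤ 325 (the parts of T(325, 7) cannot all be equal).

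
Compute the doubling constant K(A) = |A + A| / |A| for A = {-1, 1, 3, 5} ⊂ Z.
K = |A + A| / |A| = 7/4

Enumerate A + A = {a + b : a, b ∈ A}. With |A| = 4, there are |A|^2 = 16 ordered sum pairs; collecting distinct values, A + A = {-2, 0, 2, 4, 6, 8, 10}, so |A + A| = 7. Thus K = 7/4. Here |A + A| = 2|A| − 1 = 7, the minimum possible — so K = 7/4 is minimal, which holds iff A is an arithmetic progression.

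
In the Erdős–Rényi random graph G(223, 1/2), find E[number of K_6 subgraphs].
E[# K_6] = C(223, 6) · (1/2)^C(6, 2) = 159602946217 / 2^15 ≈ 4870695.380157

For each 6-subset S of vertices (there are C(223, 6) = 159602946217 such S), let X_S = 1 if S induces a K_6 (all C(6, 2) = 15 edges present). Then P(X_S = 1) = (1/2)^15 = 1/32768. By linearity of expectation, E[# K_6] = C(223, 6) · (1/2)^15 = 159602946217 / 32768 ≈ 4870695.380157.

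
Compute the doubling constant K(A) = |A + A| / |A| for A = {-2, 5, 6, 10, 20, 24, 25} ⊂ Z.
K = |A + A| / |A| = 26/7

Enumerate A + A = {a + b : a, b ∈ A}. With |A| = 7, there are |A|^2 = 49 ordered sum pairs; collecting distinct values, A + A = {-4, 3, 4, 8, 10, 11, 12, 15, 16, 18, 20, 22, 23, 25, 26, 29, 30, 31, 34, 35, 40, 44, 45, 48, 49, 50}, so |A + A| = 26. Thus K = 26/7. For comparison, the minimum possible |A + A| over all 7-element sets is 2·7 − 1 = 13 (so min K = 13/7), attained only by arithmetic progressions.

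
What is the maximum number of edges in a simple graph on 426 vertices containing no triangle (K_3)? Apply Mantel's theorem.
ex(426, K_3) = ⌊426^2/4⌋ = 45369

Mantel (1907): a triangle-free graph on n vertices has at most ⌊n^2/4⌋ edges, with equality for the complete bipartite graph K_{⌊n/2⌋, ⌈n/2⌉}. For n = 426: ⌊426^2/4⌋ = ⌊181476/4⌋ = 45369. The extremal graph is K_{213, 213}, which has 213·213 = 45369 edges.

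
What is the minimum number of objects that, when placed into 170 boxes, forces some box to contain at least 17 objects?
n = (17 − 1)·170 + 1 = 2721

By the generalised pigeonhole principle, to guarantee some box contains ≥ r objects we need more than (r − 1) · k objects total. Threshold: n = (r − 1) · k + 1. With r = 17 and k = 170: n = 16 · 170 + 1 = 2720 + 1 = 2721. For n = 2720 = 16 · 170, we can put exactly 16 objects in every box, avoiding 17 in any single one — so 2721 is tight.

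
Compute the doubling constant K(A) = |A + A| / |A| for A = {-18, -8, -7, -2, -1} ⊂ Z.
K = |A + A| / |A| = 14/5

Enumerate A + A = {a + b : a, b ∈ A}. With |A| = 5, there are |A|^2 = 25 ordered sum pairs; collecting distinct values, A + A = {-36, -26, -25, -20, -19, -16, -15, -14, -10, -9, -8, -4, -3, -2}, so |A + A| = 14. Thus K = 14/5. For comparison, the minimum possible |A + A| over all 5-element sets is 2·5 − 1 = 9 (so min K = 9/5), attained only by arithmetic progressions.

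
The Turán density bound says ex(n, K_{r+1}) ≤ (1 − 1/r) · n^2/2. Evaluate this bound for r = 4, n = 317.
Turán density bound = (3/4) · 317^2/2 = 301467/8 ≈ 37683.375

Turán's theorem: ex(n, K_{r+1}) is achieved by the complete r-partite Turán graph T(n, r) with parts as balanced as possible, and is at most (1 − 1/r) · n^2/2. For r = 4, n = 317: the density bound is (3/4) · 100489/2 = 301467/8 ≈ 37683.375. The integer-valued extremum is e(T(317, 4)) = 37683, which is strictly less than the density bound 301467/8 since 4 ∤ 317 (the parts of T(317, 4) cannot all be equal).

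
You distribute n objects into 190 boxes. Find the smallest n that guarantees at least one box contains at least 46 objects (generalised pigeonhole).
n = (46 − 1)·190 + 1 = 8551

By the generalised pigeonhole principle, to guarantee some box contains ≥ r objects we need more than (r − 1) · k objects total. Threshold: n = (r − 1) · k + 1. With r = 46 and k = 190: n = 45 · 190 + 1 = 8550 + 1 = 8551. For n = 8550 = 45 · 190, we can put exactly 45 objects in every box, avoiding 46 in any single one — so 8551 is tight.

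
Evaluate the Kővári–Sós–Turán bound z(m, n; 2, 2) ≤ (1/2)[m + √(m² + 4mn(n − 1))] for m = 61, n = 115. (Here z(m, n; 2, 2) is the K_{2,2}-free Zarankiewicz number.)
z(61, 115; 2, 2) ≤ (1/2)[61 + √(61² + 4·61·115·114)] = (1/2)[61 + √3202561] = 925.285

Kővári–Sós–Turán: let r_1, ..., r_61 be the row sums and z = Σ r_i the total number of 1s. Each pair of columns can share at most one row with both entries 1 (else a 2×2 all-ones block appears), so Σ_i C(r_i, 2) ≤ C(115, 2) = 6555. By convexity Σ_i C(r_i, 2) ≥ 61·C(z/61, 2) = z(z − 61)/(2·61), giving z² − 61z − 61·115·114 ≤ 0 and hence z ≤ (1/2)[61 + √(3721 + 4·799710)] = (1/2)[61 + √3202561] ≈ (1/2)(61 + 1789.5701) = 925.285.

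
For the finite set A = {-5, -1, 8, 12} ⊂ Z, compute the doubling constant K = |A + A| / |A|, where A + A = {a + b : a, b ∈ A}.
K = |A + A| / |A| = 9/4

Enumerate A + A = {a + b : a, b ∈ A}. With |A| = 4, there are |A|^2 = 16 ordered sum pairs; collecting distinct values, A + A = {-10, -6, -2, 3, 7, 11, 16, 20, 24}, so |A + A| = 9. Thus K = 9/4. For comparison, the minimum possible |A + A| over all 4-element sets is 2·4 − 1 = 7 (so min K = 7/4), attained only by arithmetic progressions.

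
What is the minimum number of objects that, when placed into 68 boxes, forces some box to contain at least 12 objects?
n = (12 − 1)·68 + 1 = 749

By the generalised pigeonhole principle, to guarantee some box contains ≥ r objects we need more than (r − 1) · k objects total. Threshold: n = (r − 1) · k + 1. With r = 12 and k = 68: n = 11 · 68 + 1 = 748 + 1 = 749. For n = 748 = 11 · 68, we can put exactly 11 objects in every box, avoiding 12 in any single one — so 749 is tight.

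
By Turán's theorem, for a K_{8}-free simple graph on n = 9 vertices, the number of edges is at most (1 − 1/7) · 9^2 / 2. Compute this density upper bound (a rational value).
Turán density bound = (6/7) · 9^2/2 = 243/7 ≈ 34.7143

Turán's theorem: ex(n, K_{r+1}) is achieved by the complete r-partite Turán graph T(n, r) with parts as balanced as possible, and is at most (1 − 1/r) · n^2/2. For r = 7, n = 9: the density bound is (6/7) · 81/2 = 243/7 ≈ 34.7143. The integer-valued extremum is e(T(9, 7)) = 34, which is strictly less than the density bound 243/7 since 7 ∤ 9 (the parts of T(9, 7) cannot all be equal).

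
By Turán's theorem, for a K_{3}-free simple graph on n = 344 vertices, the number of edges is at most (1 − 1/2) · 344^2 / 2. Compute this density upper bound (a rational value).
Turán density bound = (1/2) · 344^2/2 = 29584

Turán's theorem: ex(n, K_{r+1}) is achieved by the complete r-partite Turán graph T(n, r) with parts as balanced as possible, and is at most (1 − 1/r) · n^2/2. For r = 2, n = 344: the density bound is (1/2) · 118336/2 = 29584. Since 2 ∣ 344, the Turán graph T(344, 2) has parts of equal size 172, and its edge count e(T(344, 2)) = 29584 attains the density bound exactly.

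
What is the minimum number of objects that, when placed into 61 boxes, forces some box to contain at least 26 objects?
n = (26 − 1)·61 + 1 = 1526

By the generalised pigeonhole principle, to guarantee some box contains ≥ r objects we need more than (r − 1) · k objects total. Threshold: n = (r − 1) · k + 1. With r = 26 and k = 61: n = 25 · 61 + 1 = 1525 + 1 = 1526. For n = 1525 = 25 · 61, we can put exactly 25 objects in every box, avoiding 26 in any single one — so 1526 is tight.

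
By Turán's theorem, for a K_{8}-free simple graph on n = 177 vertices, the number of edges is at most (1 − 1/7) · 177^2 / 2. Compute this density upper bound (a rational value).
Turán density bound = (6/7) · 177^2/2 = 93987/7 ≈ 13426.7143

Turán's theorem: ex(n, K_{r+1}) is achieved by the complete r-partite Turán graph T(n, r) with parts as balanced as possible, and is at most (1 − 1/r) · n^2/2. For r = 7, n = 177: the density bound is (6/7) · 31329/2 = 93987/7 ≈ 13426.7143. The integer-valued extremum is e(T(177, 7)) = 13426, which is strictly less than the density bound 93987/7 since 7 ∤ 177 (the parts of T(177, 7) cannot all be equal).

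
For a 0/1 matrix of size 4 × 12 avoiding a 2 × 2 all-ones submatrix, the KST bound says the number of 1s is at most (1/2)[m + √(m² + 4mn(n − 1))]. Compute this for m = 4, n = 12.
z(4, 12; 2, 2) ≤ (1/2)[4 + √(4² + 4·4·12·11)] = (1/2)[4 + √2128] = 25.0651

Kővári–Sós–Turán: let r_1, ..., r_4 be the row sums and z = Σ r_i the total number of 1s. Each pair of columns can share at most one row with both entries 1 (else a 2×2 all-ones block appears), so Σ_i C(r_i, 2) ≤ C(12, 2) = 66. By convexity Σ_i C(r_i, 2) ≥ 4·C(z/4, 2) = z(z − 4)/(2·4), giving z² − 4z − 4·12·11 ≤ 0 and hence z ≤ (1/2)[4 + √(16 + 4·528)] = (1/2)[4 + √2128] ≈ (1/2)(4 + 46.1303) = 25.0651.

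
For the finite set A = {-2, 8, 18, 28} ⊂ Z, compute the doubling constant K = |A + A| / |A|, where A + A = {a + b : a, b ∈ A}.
K = |A + A| / |A| = 7/4

Enumerate A + A = {a + b : a, b ∈ A}. With |A| = 4, there are |A|^2 = 16 ordered sum pairs; collecting distinct values, A + A = {-4, 6, 16, 26, 36, 46, 56}, so |A + A| = 7. Thus K = 7/4. Here |A + A| = 2|A| − 1 = 7, the minimum possible — so K = 7/4 is minimal, which holds iff A is an arithmetic progression.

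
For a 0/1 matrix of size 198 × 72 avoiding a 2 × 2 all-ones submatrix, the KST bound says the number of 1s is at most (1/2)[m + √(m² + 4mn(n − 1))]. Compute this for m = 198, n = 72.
z(198, 72; 2, 2) ≤ (1/2)[198 + √(198² + 4·198·72·71)] = (1/2)[198 + √4087908] = 1109.9288

Kővári–Sós–Turán: let r_1, ..., r_198 be the row sums and z = Σ r_i the total number of 1s. Each pair of columns can share at most one row with both entries 1 (else a 2×2 all-ones block appears), so Σ_i C(r_i, 2) ≤ C(72, 2) = 2556. By convexity Σ_i C(r_i, 2) ≥ 198·C(z/198, 2) = z(z − 198)/(2·198), giving z² − 198z − 198·72·71 ≤ 0 and hence z ≤ (1/2)[198 + √(39204 + 4·1012176)] = (1/2)[198 + √4087908] ≈ (1/2)(198 + 2021.8576) = 1109.9288.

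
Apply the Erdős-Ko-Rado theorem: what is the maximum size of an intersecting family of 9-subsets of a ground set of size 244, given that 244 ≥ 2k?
max |F| = C(243, 8) = 268388935256178

Erdős-Ko-Rado (1961): when n ≥ 2k, max |F| = C(n−1, k−1). The bound is attained by the star {A : i ∈ A} for any fixed i ∈ [n]. Here C(244−1, 9−1) = C(243, 8) = 268388935256178.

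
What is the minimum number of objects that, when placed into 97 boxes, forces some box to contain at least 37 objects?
n = (37 − 1)·97 + 1 = 3493

By the generalised pigeonhole principle, to guarantee some box contains ≥ r objects we need more than (r − 1) · k objects total. Threshold: n = (r − 1) · k + 1. With r = 37 and k = 97: n = 36 · 97 + 1 = 3492 + 1 = 3493. For n = 3492 = 36 · 97, we can put exactly 36 objects in every box, avoiding 37 in any single one — so 3493 is tight.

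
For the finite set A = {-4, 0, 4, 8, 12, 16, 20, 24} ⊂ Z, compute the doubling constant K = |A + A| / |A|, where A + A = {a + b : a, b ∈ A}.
K = |A + A| / |A| = 15/8

Enumerate A + A = {a + b : a, b ∈ A}. With |A| = 8, there are |A|^2 = 64 ordered sum pairs; collecting distinct values, A + A = {-8, -4, 0, 4, 8, 12, 16, 20, 24, 28, 32, 36, 40, 44, 48}, so |A + A| = 15. Thus K = 15/8. Here |A + A| = 2|A| − 1 = 15, the minimum possible — so K = 15/8 is minimal, which holds iff A is an arithmetic progression.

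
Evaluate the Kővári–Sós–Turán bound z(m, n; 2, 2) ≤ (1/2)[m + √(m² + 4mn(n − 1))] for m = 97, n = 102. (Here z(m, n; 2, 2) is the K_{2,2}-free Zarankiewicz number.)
z(97, 102; 2, 2) ≤ (1/2)[97 + √(97² + 4·97·102·101)] = (1/2)[97 + √4006585] = 1049.3228

Kővári–Sós–Turán: let r_1, ..., r_97 be the row sums and z = Σ r_i the total number of 1s. Each pair of columns can share at most one row with both entries 1 (else a 2×2 all-ones block appears), so Σ_i C(r_i, 2) ≤ C(102, 2) = 5151. By convexity Σ_i C(r_i, 2) ≥ 97·C(z/97, 2) = z(z − 97)/(2·97), giving z² − 97z − 97·102·101 ≤ 0 and hence z ≤ (1/2)[97 + √(9409 + 4·999294)] = (1/2)[97 + √4006585] ≈ (1/2)(97 + 2001.6456) = 1049.3228.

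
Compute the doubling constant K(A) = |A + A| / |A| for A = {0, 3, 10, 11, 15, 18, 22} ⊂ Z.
K = |A + A| / |A| = 23/7

Enumerate A + A = {a + b : a, b ∈ A}. With |A| = 7, there are |A|^2 = 49 ordered sum pairs; collecting distinct values, A + A = {0, 3, 6, 10, 11, 13, 14, 15, 18, 20, 21, 22, 25, 26, 28, 29, 30, 32, 33, 36, 37, 40, 44}, so |A + A| = 23. Thus K = 23/7. For comparison, the minimum possible |A + A| over all 7-element sets is 2·7 − 1 = 13 (so min K = 13/7), attained only by arithmetic progressions.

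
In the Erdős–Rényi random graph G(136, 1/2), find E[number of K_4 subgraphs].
E[# K_4] = C(136, 4) · (1/2)^C(4, 2) = 13633830 / 2^6 = 6816915/32 = 213028.59375

For each 4-subset S of vertices (there are C(136, 4) = 13633830 such S), let X_S = 1 if S induces a K_4 (all C(4, 2) = 6 edges present). Then P(X_S = 1) = (1/2)^6 = 1/64. By linearity of expectation, E[# K_4] = C(136, 4) · (1/2)^6 = 13633830 / 64 = 6816915/32 = 213028.59375.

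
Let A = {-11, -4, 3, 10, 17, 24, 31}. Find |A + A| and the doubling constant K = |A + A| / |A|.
K = |A + A| / |A| = 13/7

Enumerate A + A = {a + b : a, b ∈ A}. With |A| = 7, there are |A|^2 = 49 ordered sum pairs; collecting distinct values, A + A = {-22, -15, -8, -1, 6, 13, 20, 27, 34, 41, 48, 55, 62}, so |A + A| = 13. Thus K = 13/7. Here |A + A| = 2|A| − 1 = 13, the minimum possible — so K = 13/7 is minimal, which holds iff A is an arithmetic progression.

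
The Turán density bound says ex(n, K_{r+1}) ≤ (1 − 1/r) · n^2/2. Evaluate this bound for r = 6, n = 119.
Turán density bound = (5/6) · 119^2/2 = 70805/12 ≈ 5900.4167

Turán's theorem: ex(n, K_{r+1}) is achieved by the complete r-partite Turán graph T(n, r) with parts as balanced as possible, and is at most (1 − 1/r) · n^2/2. For r = 6, n = 119: the density bound is (5/6) · 14161/2 = 70805/12 ≈ 5900.4167. The integer-valued extremum is e(T(119, 6)) = 5900, which is strictly less than the density bound 70805/12 since 6 ∤ 119 (the parts of T(119, 6) cannot all be equal).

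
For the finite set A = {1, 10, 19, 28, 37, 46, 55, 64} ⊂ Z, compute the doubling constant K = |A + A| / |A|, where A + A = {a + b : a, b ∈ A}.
K = |A + A| / |A| = 15/8

Enumerate A + A = {a + b : a, b ∈ A}. With |A| = 8, there are |A|^2 = 64 ordered sum pairs; collecting distinct values, A + A = {2, 11, 20, 29, 38, 47, 56, 65, 74, 83, 92, 101, 110, 119, 128}, so |A + A| = 15. Thus K = 15/8. Here |A + A| = 2|A| − 1 = 15, the minimum possible — so K = 15/8 is minimal, which holds iff A is an arithmetic progression.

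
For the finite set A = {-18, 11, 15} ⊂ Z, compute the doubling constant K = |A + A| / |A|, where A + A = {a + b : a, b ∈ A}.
K = |A + A| / |A| = 6/3 = 2

Enumerate A + A = {a + b : a, b ∈ A}. With |A| = 3, there are |A|^2 = 9 ordered sum pairs; collecting distinct values, A + A = {-36, -7, -3, 22, 26, 30}, so |A + A| = 6. Thus K = 6/3 = 2. For comparison, the minimum possible |A + A| over all 3-element sets is 2·3 − 1 = 5 (so min K = 5/3), attained only by arithmetic progressions.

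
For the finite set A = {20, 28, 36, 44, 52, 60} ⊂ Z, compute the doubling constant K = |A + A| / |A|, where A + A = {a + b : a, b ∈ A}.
K = |A + A| / |A| = 11/6

Enumerate A + A = {a + b : a, b ∈ A}. With |A| = 6, there are |A|^2 = 36 ordered sum pairs; collecting distinct values, A + A = {40, 48, 56, 64, 72, 80, 88, 96, 104, 112, 120}, so |A + A| = 11. Thus K = 11/6. Here |A + A| = 2|A| − 1 = 11, the minimum possible — so K = 11/6 is minimal, which holds iff A is an arithmetic progression.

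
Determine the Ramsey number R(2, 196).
R(2, 196) = 196

R(2, k) = k for all k ≥ 2: in a 2-colouring of K_k, either some edge is red (a red K_2) or all edges are blue (a blue K_k). And K_{195} coloured all-blue has no blue K_196, so R(2, 196) > 195. Hence R(2, 196) = 196.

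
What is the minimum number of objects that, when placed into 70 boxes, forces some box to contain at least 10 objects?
n = (10 − 1)·70 + 1 = 631

By the generalised pigeonhole principle, to guarantee some box contains ≥ r objects we need more than (r − 1) · k objects total. Threshold: n = (r − 1) · k + 1. With r = 10 and k = 70: n = 9 · 70 + 1 = 630 + 1 = 631. For n = 630 = 9 · 70, we can put exactly 9 objects in every box, avoiding 10 in any single one — so 631 is tight.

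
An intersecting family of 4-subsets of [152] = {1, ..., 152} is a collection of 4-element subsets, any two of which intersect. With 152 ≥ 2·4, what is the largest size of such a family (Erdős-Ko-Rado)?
max |F| = C(151, 3) = 562475

Erdős-Ko-Rado (1961): when n ≥ 2k, max |F| = C(n−1, k−1). The bound is attained by the star {A : i ∈ A} for any fixed i ∈ [n]. Here C(152−1, 4−1) = C(151, 3) = 562475.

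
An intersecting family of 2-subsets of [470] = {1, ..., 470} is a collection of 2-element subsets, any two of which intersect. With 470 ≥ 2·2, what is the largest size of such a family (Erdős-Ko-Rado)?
max |F| = C(469, 1) = 469

The Erdős-Ko-Rado theorem states: for n ≥ 2k, an intersecting family of k-subsets of an n-element set has size at most C(n − 1, k − 1), with equality for 'star' families {A ⊆ [n] : |A| = k, i ∈ A} (fix an element i). For n = 470, k = 2: C(469, 1) = 469.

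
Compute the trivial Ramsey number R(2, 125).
R(2, 125) = 125

R(2, k) = k for all k ≥ 2: in a 2-colouring of K_k, either some edge is red (a red K_2) or all edges are blue (a blue K_k). And K_{124} coloured all-blue has no blue K_125, so R(2, 125) > 124. Hence R(2, 125) = 125.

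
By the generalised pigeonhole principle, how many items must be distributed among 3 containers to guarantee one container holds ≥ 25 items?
n = (25 − 1)·3 + 1 = 73

By the generalised pigeonhole principle, to guarantee some box contains ≥ r objects we need more than (r − 1) · k objects total. Threshold: n = (r − 1) · k + 1. With r = 25 and k = 3: n = 24 · 3 + 1 = 72 + 1 = 73. For n = 72 = 24 · 3, we can put exactly 24 objects in every box, avoiding 25 in any single one — so 73 is tight.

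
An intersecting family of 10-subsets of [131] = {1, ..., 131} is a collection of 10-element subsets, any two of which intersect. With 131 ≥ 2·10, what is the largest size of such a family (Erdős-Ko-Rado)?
max |F| = C(130, 9) = 22016633132000

Erdős-Ko-Rado (1961): when n ≥ 2k, max |F| = C(n−1, k−1). The bound is attained by the star {A : i ∈ A} for any fixed i ∈ [n]. Here C(131−1, 10−1) = C(130, 9) = 22016633132000.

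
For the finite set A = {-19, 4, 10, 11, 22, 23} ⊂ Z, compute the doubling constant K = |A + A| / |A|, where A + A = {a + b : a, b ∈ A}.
K = |A + A| / |A| = 20/6 = 10/3

Enumerate A + A = {a + b : a, b ∈ A}. With |A| = 6, there are |A|^2 = 36 ordered sum pairs; collecting distinct values, A + A = {-38, -15, -9, -8, 3, 4, 8, 14, 15, 20, 21, 22, 26, 27, 32, 33, 34, 44, 45, 46}, so |A + A| = 20. Thus K = 20/6 = 10/3. For comparison, the minimum possible |A + A| over all 6-element sets is 2·6 − 1 = 11 (so min K = 11/6), attained only by arithmetic progressions.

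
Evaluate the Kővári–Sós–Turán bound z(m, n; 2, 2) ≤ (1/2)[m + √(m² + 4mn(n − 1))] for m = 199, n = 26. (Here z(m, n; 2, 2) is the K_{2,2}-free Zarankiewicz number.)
z(199, 26; 2, 2) ≤ (1/2)[199 + √(199² + 4·199·26·25)] = (1/2)[199 + √557001] = 472.6625

Kővári–Sós–Turán: let r_1, ..., r_199 be the row sums and z = Σ r_i the total number of 1s. Each pair of columns can share at most one row with both entries 1 (else a 2×2 all-ones block appears), so Σ_i C(r_i, 2) ≤ C(26, 2) = 325. By convexity Σ_i C(r_i, 2) ≥ 199·C(z/199, 2) = z(z − 199)/(2·199), giving z² − 199z − 199·26·25 ≤ 0 and hence z ≤ (1/2)[199 + √(39601 + 4·129350)] = (1/2)[199 + √557001] ≈ (1/2)(199 + 746.325) = 472.6625.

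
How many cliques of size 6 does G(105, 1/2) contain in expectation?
E[# K_6] = C(105, 6) · (1/2)^C(6, 2) = 1609344100 / 2^15 = 402336025/8192 ≈ 49113.284302

For each 6-subset S of vertices (there are C(105, 6) = 1609344100 such S), let X_S = 1 if S induces a K_6 (all C(6, 2) = 15 edges present). Then P(X_S = 1) = (1/2)^15 = 1/32768. By linearity of expectation, E[# K_6] = C(105, 6) · (1/2)^15 = 1609344100 / 32768 = 402336025/8192 ≈ 49113.284302.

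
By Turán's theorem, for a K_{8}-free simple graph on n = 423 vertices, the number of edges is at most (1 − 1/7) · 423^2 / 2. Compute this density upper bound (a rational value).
Turán density bound = (6/7) · 423^2/2 = 536787/7 ≈ 76683.8571

Turán's theorem: ex(n, K_{r+1}) is achieved by the complete r-partite Turán graph T(n, r) with parts as balanced as possible, and is at most (1 − 1/r) · n^2/2. For r = 7, n = 423: the density bound is (6/7) · 178929/2 = 536787/7 ≈ 76683.8571. The integer-valued extremum is e(T(423, 7)) = 76683, which is strictly less than the density bound 536787/7 since 7 ∤ 423 (the parts of T(423, 7) cannot all be equal).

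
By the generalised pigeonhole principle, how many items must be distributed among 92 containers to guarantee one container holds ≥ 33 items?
n = (33 − 1)·92 + 1 = 2945

By the generalised pigeonhole principle, to guarantee some box contains ≥ r objects we need more than (r − 1) · k objects total. Threshold: n = (r − 1) · k + 1. With r = 33 and k = 92: n = 32 · 92 + 1 = 2944 + 1 = 2945. For n = 2944 = 32 · 92, we can put exactly 32 objects in every box, avoiding 33 in any single one — so 2945 is tight.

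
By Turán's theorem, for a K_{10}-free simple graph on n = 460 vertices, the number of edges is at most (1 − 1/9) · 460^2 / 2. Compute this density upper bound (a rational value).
Turán density bound = (8/9) · 460^2/2 = 846400/9 ≈ 94044.4444

Turán's theorem: ex(n, K_{r+1}) is achieved by the complete r-partite Turán graph T(n, r) with parts as balanced as possible, and is at most (1 − 1/r) · n^2/2. For r = 9, n = 460: the density bound is (8/9) · 211600/2 = 846400/9 ≈ 94044.4444. The integer-valued extremum is e(T(460, 9)) = 94044, which is strictly less than the density bound 846400/9 since 9 ∤ 460 (the parts of T(460, 9) cannot all be equal).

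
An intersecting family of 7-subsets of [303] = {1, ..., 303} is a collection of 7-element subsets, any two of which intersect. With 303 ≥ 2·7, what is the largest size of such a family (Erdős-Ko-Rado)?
max |F| = C(302, 6) = 1002319312995

Erdős-Ko-Rado (1961): when n ≥ 2k, max |F| = C(n−1, k−1). The bound is attained by the star {A : i ∈ A} for any fixed i ∈ [n]. Here C(303−1, 7−1) = C(302, 6) = 1002319312995.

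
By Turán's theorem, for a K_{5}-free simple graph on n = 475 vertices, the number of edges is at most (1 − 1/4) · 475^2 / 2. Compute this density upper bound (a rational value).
Turán density bound = (3/4) · 475^2/2 = 676875/8 ≈ 84609.375

Turán's theorem: ex(n, K_{r+1}) is achieved by the complete r-partite Turán graph T(n, r) with parts as balanced as possible, and is at most (1 − 1/r) · n^2/2. For r = 4, n = 475: the density bound is (3/4) · 225625/2 = 676875/8 ≈ 84609.375. The integer-valued extremum is e(T(475, 4)) = 84609, which is strictly less than the density bound 676875/8 since 4 ∤ 475 (the parts of T(475, 4) cannot all be equal).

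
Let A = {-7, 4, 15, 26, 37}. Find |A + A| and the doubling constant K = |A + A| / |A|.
K = |A + A| / |A| = 9/5

Enumerate A + A = {a + b : a, b ∈ A}. With |A| = 5, there are |A|^2 = 25 ordered sum pairs; collecting distinct values, A + A = {-14, -3, 8, 19, 30, 41, 52, 63, 74}, so |A + A| = 9. Thus K = 9/5. Here |A + A| = 2|A| − 1 = 9, the minimum possible — so K = 9/5 is minimal, which holds iff A is an arithmetic progression.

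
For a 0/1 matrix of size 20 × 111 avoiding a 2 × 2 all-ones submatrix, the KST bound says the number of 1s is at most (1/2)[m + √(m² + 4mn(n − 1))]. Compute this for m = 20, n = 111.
z(20, 111; 2, 2) ≤ (1/2)[20 + √(20² + 4·20·111·110)] = (1/2)[20 + √977200] = 504.2671

Kővári–Sós–Turán: let r_1, ..., r_20 be the row sums and z = Σ r_i the total number of 1s. Each pair of columns can share at most one row with both entries 1 (else a 2×2 all-ones block appears), so Σ_i C(r_i, 2) ≤ C(111, 2) = 6105. By convexity Σ_i C(r_i, 2) ≥ 20·C(z/20, 2) = z(z − 20)/(2·20), giving z² − 20z − 20·111·110 ≤ 0 and hence z ≤ (1/2)[20 + √(400 + 4·244200)] = (1/2)[20 + √977200] ≈ (1/2)(20 + 988.5343) = 504.2671.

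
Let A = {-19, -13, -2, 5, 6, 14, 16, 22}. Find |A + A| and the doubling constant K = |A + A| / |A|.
K = |A + A| / |A| = 31/8

Enumerate A + A = {a + b : a, b ∈ A}. With |A| = 8, there are |A|^2 = 64 ordered sum pairs; collecting distinct values, A + A = {-38, -32, -26, -21, -15, -14, -13, -8, -7, -5, -4, -3, 1, 3, 4, 9, 10, 11, 12, 14, 19, 20, 21, 22, 27, 28, 30, 32, 36, 38, 44}, so |A + A| = 31. Thus K = 31/8. For comparison, the minimum possible |A + A| over all 8-element sets is 2·8 − 1 = 15 (so min K = 15/8), attained only by arithmetic progressions.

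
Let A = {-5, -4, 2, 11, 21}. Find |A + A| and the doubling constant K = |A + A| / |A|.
K = |A + A| / |A| = 15/5 = 3

Enumerate A + A = {a + b : a, b ∈ A}. With |A| = 5, there are |A|^2 = 25 ordered sum pairs; collecting distinct values, A + A = {-10, -9, -8, -3, -2, 4, 6, 7, 13, 16, 17, 22, 23, 32, 42}, so |A + A| = 15. Thus K = 15/5 = 3. For comparison, the minimum possible |A + A| over all 5-element sets is 2·5 − 1 = 9 (so min K = 9/5), attained only by arithmetic progressions.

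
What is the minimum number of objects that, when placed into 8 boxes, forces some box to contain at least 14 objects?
n = (14 − 1)·8 + 1 = 105

By the generalised pigeonhole principle, to guarantee some box contains ≥ r objects we need more than (r − 1) · k objects total. Threshold: n = (r − 1) · k + 1. With r = 14 and k = 8: n = 13 · 8 + 1 = 104 + 1 = 105. For n = 104 = 13 · 8, we can put exactly 13 objects in every box, avoiding 14 in any single one — so 105 is tight.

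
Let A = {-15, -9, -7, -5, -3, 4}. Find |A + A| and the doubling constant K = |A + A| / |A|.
K = |A + A| / |A| = 17/6

Enumerate A + A = {a + b : a, b ∈ A}. With |A| = 6, there are |A|^2 = 36 ordered sum pairs; collecting distinct values, A + A = {-30, -24, -22, -20, -18, -16, -14, -12, -11, -10, -8, -6, -5, -3, -1, 1, 8}, so |A + A| = 17. Thus K = 17/6. For comparison, the minimum possible |A + A| over all 6-element sets is 2·6 − 1 = 11 (so min K = 11/6), attained only by arithmetic progressions.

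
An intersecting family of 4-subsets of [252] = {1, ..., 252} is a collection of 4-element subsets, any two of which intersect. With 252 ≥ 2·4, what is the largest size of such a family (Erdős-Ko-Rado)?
max |F| = C(251, 3) = 2604125

The Erdős-Ko-Rado theorem states: for n ≥ 2k, an intersecting family of k-subsets of an n-element set has size at most C(n − 1, k − 1), with equality for 'star' families {A ⊆ [n] : |A| = k, i ∈ A} (fix an element i). For n = 252, k = 4: C(251, 3) = 2604125.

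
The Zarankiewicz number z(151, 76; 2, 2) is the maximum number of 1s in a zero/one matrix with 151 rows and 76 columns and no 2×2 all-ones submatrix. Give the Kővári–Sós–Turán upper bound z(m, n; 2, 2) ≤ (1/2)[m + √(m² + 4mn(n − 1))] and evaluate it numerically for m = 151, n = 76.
z(151, 76; 2, 2) ≤ (1/2)[151 + √(151² + 4·151·76·75)] = (1/2)[151 + √3465601] = 1006.3062

Kővári–Sós–Turán: let r_1, ..., r_151 be the row sums and z = Σ r_i the total number of 1s. Each pair of columns can share at most one row with both entries 1 (else a 2×2 all-ones block appears), so Σ_i C(r_i, 2) ≤ C(76, 2) = 2850. By convexity Σ_i C(r_i, 2) ≥ 151·C(z/151, 2) = z(z − 151)/(2·151), giving z² − 151z − 151·76·75 ≤ 0 and hence z ≤ (1/2)[151 + √(22801 + 4·860700)] = (1/2)[151 + √3465601] ≈ (1/2)(151 + 1861.6125) = 1006.3062.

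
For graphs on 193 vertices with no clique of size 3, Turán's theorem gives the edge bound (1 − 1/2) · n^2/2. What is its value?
Turán density bound = (1/2) · 193^2/2 = 37249/4 ≈ 9312.25

Turán's theorem: ex(n, K_{r+1}) is achieved by the complete r-partite Turán graph T(n, r) with parts as balanced as possible, and is at most (1 − 1/r) · n^2/2. For r = 2, n = 193: the density bound is (1/2) · 37249/2 = 37249/4 ≈ 9312.25. The integer-valued extremum is e(T(193, 2)) = 9312, which is strictly less than the density bound 37249/4 since 2 ∤ 193 (the parts of T(193, 2) cannot all be equal).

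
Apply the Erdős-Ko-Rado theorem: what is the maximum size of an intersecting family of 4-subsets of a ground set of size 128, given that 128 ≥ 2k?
max |F| = C(127, 3) = 333375

Erdős-Ko-Rado (1961): when n ≥ 2k, max |F| = C(n−1, k−1). The bound is attained by the star {A : i ∈ A} for any fixed i ∈ [n]. Here C(128−1, 4−1) = C(127, 3) = 333375.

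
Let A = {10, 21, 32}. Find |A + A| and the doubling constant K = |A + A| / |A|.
K = |A + A| / |A| = 5/3

Enumerate A + A = {a + b : a, b ∈ A}. With |A| = 3, there are |A|^2 = 9 ordered sum pairs; collecting distinct values, A + A = {20, 31, 42, 53, 64}, so |A + A| = 5. Thus K = 5/3. Here |A + A| = 2|A| − 1 = 5, the minimum possible — so K = 5/3 is minimal, which holds iff A is an arithmetic progression.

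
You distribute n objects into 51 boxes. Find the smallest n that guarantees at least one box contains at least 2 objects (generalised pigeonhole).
n = (2 − 1)·51 + 1 = 52

By the generalised pigeonhole principle, to guarantee some box contains ≥ r objects we need more than (r − 1) · k objects total. Threshold: n = (r − 1) · k + 1. With r = 2 and k = 51: n = 1 · 51 + 1 = 51 + 1 = 52. For n = 51 = 1 · 51, we can put exactly 1 objects in every box, avoiding 2 in any single one — so 52 is tight.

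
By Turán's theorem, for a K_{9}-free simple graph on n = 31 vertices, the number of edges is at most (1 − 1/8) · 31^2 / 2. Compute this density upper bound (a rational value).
Turán density bound = (7/8) · 31^2/2 = 6727/16 ≈ 420.4375

Turán's theorem: ex(n, K_{r+1}) is achieved by the complete r-partite Turán graph T(n, r) with parts as balanced as possible, and is at most (1 − 1/r) · n^2/2. For r = 8, n = 31: the density bound is (7/8) · 961/2 = 6727/16 ≈ 420.4375. The integer-valued extremum is e(T(31, 8)) = 420, which is strictly less than the density bound 6727/16 since 8 ∤ 31 (the parts of T(31, 8) cannot all be equal).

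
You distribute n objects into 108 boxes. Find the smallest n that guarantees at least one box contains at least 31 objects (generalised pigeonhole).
n = (31 − 1)·108 + 1 = 3241

By the generalised pigeonhole principle, to guarantee some box contains ≥ r objects we need more than (r − 1) · k objects total. Threshold: n = (r − 1) · k + 1. With r = 31 and k = 108: n = 30 · 108 + 1 = 3240 + 1 = 3241. For n = 3240 = 30 · 108, we can put exactly 30 objects in every box, avoiding 31 in any single one — so 3241 is tight.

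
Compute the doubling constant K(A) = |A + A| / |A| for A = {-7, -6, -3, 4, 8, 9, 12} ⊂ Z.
K = |A + A| / |A| = 23/7

Enumerate A + A = {a + b : a, b ∈ A}. With |A| = 7, there are |A|^2 = 49 ordered sum pairs; collecting distinct values, A + A = {-14, -13, -12, -10, -9, -6, -3, -2, 1, 2, 3, 5, 6, 8, 9, 12, 13, 16, 17, 18, 20, 21, 24}, so |A + A| = 23. Thus K = 23/7. For comparison, the minimum possible |A + A| over all 7-element sets is 2·7 − 1 = 13 (so min K = 13/7), attained only by arithmetic progressions.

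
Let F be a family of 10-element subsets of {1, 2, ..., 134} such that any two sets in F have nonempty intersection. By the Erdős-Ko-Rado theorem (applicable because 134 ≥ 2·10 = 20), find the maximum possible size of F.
max |F| = C(133, 9) = 27212042858000

The Erdős-Ko-Rado theorem states: for n ≥ 2k, an intersecting family of k-subsets of an n-element set has size at most C(n − 1, k − 1), with equality for 'star' families {A ⊆ [n] : |A| = k, i ∈ A} (fix an element i). For n = 134, k = 10: C(133, 9) = 27212042858000.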